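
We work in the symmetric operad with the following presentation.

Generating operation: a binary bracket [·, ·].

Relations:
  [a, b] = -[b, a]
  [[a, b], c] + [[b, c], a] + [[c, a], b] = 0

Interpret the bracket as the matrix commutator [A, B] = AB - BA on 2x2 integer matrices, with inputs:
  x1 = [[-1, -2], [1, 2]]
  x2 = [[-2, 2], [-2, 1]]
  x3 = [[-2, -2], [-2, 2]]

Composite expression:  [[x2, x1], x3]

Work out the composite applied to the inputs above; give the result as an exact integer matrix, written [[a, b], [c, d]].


[[-6, 56], [-44, 6]]

[x2, x1] = [[-2, 12], [9, 2]]
[[x2, x1], x3] = [[-6, 56], [-44, 6]]


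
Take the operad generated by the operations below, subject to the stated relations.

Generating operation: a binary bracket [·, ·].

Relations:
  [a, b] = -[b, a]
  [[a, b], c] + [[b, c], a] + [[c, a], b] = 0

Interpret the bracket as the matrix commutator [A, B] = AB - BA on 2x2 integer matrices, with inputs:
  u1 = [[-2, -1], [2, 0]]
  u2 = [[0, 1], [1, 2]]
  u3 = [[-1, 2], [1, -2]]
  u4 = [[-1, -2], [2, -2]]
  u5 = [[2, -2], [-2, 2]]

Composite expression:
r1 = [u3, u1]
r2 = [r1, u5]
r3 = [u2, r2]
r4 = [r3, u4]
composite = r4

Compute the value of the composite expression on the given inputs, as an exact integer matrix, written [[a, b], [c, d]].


[[160, -228], [-148, -160]]

[u3, u1] = [[5, 3], [-4, -5]]
[[u3, u1], u5] = [[-14, -20], [20, 14]]
[u2, [[u3, u1], u5]] = [[40, 68], [12, -40]]
[[u2, [[u3, u1], u5]], u4] = [[160, -228], [-148, -160]]


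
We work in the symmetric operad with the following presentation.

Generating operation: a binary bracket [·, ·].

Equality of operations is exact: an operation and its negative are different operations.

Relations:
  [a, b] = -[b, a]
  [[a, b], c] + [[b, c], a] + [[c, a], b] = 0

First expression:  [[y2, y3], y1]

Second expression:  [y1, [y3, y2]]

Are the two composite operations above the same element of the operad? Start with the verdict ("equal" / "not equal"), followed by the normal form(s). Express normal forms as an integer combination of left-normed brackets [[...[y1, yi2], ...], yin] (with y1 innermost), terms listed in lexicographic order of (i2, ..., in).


equal; both compose to -[[y1, y2], y3] + [[y1, y3], y2]

The first expression reduces to -[[y1, y2], y3] + [[y1, y3], y2]
The second expression reduces to -[[y1, y2], y3] + [[y1, y3], y2]
One common form — equal.


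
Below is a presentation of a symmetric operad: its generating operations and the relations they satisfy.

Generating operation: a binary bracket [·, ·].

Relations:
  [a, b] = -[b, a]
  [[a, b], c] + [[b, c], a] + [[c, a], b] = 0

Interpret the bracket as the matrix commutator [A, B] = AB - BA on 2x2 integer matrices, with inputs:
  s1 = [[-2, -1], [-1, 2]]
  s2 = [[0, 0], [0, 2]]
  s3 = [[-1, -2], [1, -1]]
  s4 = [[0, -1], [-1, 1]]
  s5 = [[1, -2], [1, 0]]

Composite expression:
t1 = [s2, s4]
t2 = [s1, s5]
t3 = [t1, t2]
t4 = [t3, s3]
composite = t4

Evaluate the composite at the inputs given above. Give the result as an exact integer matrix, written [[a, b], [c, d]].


[[36, -96], [-48, -36]]

[s2, s4] = [[0, 2], [-2, 0]]
[s1, s5] = [[-3, 9], [3, 3]]
[[s2, s4], [s1, s5]] = [[24, 12], [12, -24]]
[[[s2, s4], [s1, s5]], s3] = [[36, -96], [-48, -36]]


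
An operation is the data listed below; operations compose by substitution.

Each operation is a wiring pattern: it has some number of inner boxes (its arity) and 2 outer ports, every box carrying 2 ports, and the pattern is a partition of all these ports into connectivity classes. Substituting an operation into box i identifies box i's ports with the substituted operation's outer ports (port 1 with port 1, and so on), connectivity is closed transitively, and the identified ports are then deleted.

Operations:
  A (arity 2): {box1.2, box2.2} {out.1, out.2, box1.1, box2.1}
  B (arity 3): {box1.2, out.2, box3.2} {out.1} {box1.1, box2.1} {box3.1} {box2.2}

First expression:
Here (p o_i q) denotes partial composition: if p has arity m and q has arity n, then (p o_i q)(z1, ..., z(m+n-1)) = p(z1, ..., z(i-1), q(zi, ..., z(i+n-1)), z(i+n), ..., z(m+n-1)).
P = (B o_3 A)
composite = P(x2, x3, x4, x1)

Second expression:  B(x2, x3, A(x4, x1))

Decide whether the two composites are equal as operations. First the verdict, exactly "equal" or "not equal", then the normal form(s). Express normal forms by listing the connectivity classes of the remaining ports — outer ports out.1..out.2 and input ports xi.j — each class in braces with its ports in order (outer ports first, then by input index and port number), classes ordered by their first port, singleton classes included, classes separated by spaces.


equal; the common form is {out.1} {out.2, x1.1, x2.2, x4.1} {x1.2, x4.2} {x2.1, x3.1} {x3.2}

The first expression, normalized: {out.1} {out.2, x1.1, x2.2, x4.1} {x1.2, x4.2} {x2.1, x3.1} {x3.2}
The second expression, normalized: {out.1} {out.2, x1.1, x2.2, x4.1} {x1.2, x4.2} {x2.1, x3.1} {x3.2}
Both agree, so they are equal.


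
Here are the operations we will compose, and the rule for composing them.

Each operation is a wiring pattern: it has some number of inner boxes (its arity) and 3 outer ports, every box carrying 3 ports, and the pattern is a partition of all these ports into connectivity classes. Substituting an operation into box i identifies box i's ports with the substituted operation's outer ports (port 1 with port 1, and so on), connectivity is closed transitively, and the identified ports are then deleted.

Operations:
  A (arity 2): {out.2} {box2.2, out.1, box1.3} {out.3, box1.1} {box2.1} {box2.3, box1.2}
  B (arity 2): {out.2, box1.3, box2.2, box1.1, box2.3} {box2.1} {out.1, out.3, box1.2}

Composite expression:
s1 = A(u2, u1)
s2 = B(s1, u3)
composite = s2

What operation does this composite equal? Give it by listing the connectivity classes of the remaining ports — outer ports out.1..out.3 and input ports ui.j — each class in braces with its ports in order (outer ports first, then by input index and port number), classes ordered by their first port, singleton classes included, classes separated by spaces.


{out.1, out.3} {out.2, u1.2, u2.1, u2.3, u3.2, u3.3} {u1.1} {u1.3, u2.2} {u3.1}

Substituting into B glues patterns; closure does the rest.
after A, the pattern on (u2, u1) reads {out.1, u1.2, u2.3} {out.2} {out.3, u2.1} {u1.1} {u1.3, u2.2} (out.j = its outer ports)
after B, the pattern on (u2, u1, u3) reads {out.1, out.3} {out.2, u1.2, u2.1, u2.3, u3.2, u3.3} {u1.1} {u1.3, u2.2} {u3.1} (out.j = its outer ports)


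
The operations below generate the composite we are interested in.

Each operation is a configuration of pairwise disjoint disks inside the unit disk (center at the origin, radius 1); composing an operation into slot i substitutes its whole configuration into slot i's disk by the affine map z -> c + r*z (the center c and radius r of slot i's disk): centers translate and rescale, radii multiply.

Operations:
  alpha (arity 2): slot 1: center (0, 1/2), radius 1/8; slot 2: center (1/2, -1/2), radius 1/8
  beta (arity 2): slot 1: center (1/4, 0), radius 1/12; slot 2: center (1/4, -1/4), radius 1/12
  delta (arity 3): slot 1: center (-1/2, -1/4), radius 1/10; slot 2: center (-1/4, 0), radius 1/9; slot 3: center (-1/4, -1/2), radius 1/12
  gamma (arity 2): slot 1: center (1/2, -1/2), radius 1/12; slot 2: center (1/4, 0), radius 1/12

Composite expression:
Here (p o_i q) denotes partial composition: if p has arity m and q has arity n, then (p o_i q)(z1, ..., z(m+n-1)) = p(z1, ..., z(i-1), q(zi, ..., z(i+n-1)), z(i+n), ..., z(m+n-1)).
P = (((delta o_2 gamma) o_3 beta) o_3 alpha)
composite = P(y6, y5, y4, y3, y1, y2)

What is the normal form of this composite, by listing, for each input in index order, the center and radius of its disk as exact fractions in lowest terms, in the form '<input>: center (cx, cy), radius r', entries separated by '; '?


Each y-disk chains the slot maps above it in delta; radii multiply.
input y6: composing its 1 substitution step yields center (-1/2, -1/4), radius 1/10
input y5: composing its 2 substitution steps yields center (-7/36, -1/18), radius 1/108
input y4: composing its 4 substitution steps yields center (-95/432, 1/2592), radius 1/10368
input y3: composing its 4 substitution steps yields center (-569/2592, -1/2592), radius 1/10368
input y1: composing its 3 substitution steps yields center (-95/432, -1/432), radius 1/1296
input y2: composing its 1 substitution step yields center (-1/4, -1/2), radius 1/12

y1: center (-95/432, -1/432), radius 1/1296; y2: center (-1/4, -1/2), radius 1/12; y3: center (-569/2592, -1/2592), radius 1/10368; y4: center (-95/432, 1/2592), radius 1/10368; y5: center (-7/36, -1/18), radius 1/108; y6: center (-1/2, -1/4), radius 1/10


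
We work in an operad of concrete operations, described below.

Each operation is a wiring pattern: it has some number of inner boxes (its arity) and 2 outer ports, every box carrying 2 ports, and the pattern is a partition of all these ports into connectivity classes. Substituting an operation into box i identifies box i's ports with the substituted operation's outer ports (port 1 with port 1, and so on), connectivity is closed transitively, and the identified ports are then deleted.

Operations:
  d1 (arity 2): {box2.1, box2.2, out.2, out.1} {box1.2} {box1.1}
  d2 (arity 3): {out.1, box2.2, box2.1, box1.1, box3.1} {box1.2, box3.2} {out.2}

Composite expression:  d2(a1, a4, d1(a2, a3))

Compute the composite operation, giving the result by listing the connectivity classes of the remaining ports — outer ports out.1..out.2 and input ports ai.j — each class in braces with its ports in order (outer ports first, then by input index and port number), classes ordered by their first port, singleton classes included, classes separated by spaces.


{out.1, a1.1, a1.2, a3.1, a3.2, a4.1, a4.2} {out.2} {a2.1} {a2.2}


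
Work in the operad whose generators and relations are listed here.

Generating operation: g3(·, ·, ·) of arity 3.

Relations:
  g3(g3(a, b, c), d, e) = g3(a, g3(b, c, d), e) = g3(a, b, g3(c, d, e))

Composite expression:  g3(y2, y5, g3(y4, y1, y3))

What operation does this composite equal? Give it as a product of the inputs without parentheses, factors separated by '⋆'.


y2 ⋆ y5 ⋆ y4 ⋆ y1 ⋆ y3

Associativity of g3 dissolves the nesting; only the y-input order survives.
g3(y4, y1, y3) unparenthesizes to y4 ⋆ y1 ⋆ y3
g3(y2, y5, g3(y4, y1, y3)) unparenthesizes to y2 ⋆ y5 ⋆ y4 ⋆ y1 ⋆ y3


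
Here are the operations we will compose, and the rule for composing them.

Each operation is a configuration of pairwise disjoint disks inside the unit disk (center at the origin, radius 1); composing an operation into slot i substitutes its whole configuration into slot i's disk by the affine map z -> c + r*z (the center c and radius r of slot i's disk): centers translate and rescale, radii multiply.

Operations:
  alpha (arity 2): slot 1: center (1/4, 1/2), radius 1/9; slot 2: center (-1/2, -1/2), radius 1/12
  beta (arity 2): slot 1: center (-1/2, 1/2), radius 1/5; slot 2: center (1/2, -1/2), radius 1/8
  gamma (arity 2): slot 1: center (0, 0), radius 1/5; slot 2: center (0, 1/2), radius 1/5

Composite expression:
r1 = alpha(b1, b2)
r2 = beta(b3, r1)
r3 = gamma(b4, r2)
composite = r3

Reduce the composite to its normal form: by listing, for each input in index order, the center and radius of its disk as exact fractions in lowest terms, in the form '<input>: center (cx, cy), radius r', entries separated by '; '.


b1: center (17/160, 33/80), radius 1/360; b2: center (7/80, 31/80), radius 1/480; b3: center (-1/10, 3/5), radius 1/25; b4: center (0, 0), radius 1/5


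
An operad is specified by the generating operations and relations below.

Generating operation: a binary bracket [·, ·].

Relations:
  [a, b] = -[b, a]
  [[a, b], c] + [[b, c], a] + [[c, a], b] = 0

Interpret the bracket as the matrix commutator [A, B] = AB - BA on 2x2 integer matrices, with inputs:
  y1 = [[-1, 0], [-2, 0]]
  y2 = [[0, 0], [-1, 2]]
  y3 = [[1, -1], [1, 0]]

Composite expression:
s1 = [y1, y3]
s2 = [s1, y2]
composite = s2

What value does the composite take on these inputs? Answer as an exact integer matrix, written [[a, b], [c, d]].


[[-1, 2], [-2, 1]]

[y1, y3] = [[-2, 1], [-1, 2]]
[[y1, y3], y2] = [[-1, 2], [-2, 1]]


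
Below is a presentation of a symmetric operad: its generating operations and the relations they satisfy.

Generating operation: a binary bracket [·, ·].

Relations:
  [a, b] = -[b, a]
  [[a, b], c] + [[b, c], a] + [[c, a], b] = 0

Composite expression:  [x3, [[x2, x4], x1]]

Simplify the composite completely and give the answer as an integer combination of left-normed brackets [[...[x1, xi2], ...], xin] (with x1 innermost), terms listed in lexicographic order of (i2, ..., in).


[[[x1, x2], x4], x3] - [[[x1, x4], x2], x3]

Antisymmetry and Jacobi reduce to x1-anchored left-normed brackets.
Composite bracket: [x3, [[x2, x4], x1]]
Under [a, b] = ab - ba we get 8 signed associative words (2^3 = 8).
The x1-initial words carry the normal form:
  x1x2x4x3 appears with sign +1, giving the term +[[[x1, x2], x4], x3]
  x1x4x2x3 appears with sign -1, giving the term -[[[x1, x4], x2], x3]


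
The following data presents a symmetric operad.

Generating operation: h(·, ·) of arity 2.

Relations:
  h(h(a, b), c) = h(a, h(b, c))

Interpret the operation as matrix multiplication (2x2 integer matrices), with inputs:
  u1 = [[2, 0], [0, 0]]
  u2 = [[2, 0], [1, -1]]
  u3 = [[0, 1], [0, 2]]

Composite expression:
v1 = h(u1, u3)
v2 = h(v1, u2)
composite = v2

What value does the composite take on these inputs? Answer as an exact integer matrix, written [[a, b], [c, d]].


[[2, -2], [0, 0]]

h(u1, u3) = [[0, 2], [0, 0]]
h(h(u1, u3), u2) = [[2, -2], [0, 0]]


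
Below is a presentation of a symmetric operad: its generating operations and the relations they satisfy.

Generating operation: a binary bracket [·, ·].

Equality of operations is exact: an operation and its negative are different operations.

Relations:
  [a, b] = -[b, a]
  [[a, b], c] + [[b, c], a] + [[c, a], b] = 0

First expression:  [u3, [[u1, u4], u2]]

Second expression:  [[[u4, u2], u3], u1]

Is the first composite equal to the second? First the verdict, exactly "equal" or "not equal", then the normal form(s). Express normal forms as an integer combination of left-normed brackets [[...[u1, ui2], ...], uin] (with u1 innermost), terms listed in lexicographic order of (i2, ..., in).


The first expression, normalized: -[[[u1, u4], u2], u3]
The second expression, normalized: [[[u1, u2], u4], u3] - [[[u1, u3], u2], u4] + [[[u1, u3], u4], u2] - [[[u1, u4], u2], u3]
They disagree, so not equal.

not equal — first -[[[u1, u4], u2], u3], second [[[u1, u2], u4], u3] - [[[u1, u3], u2], u4] + [[[u1, u3], u4], u2] - [[[u1, u4], u2], u3]


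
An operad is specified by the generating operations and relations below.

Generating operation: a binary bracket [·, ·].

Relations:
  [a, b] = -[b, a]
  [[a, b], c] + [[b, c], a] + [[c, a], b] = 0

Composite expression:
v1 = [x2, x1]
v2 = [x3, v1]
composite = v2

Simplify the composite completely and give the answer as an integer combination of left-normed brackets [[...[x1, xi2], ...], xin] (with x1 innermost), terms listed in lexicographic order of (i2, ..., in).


Skip Jacobi rewriting: expand, keep x1-initial words, read off terms.
Composite bracket: [x3, [x2, x1]]
Applying ab - ba throughout gives 4 signed words (2^2 = 4).
The x1-initial words carry the normal form:
  the word x1x2x3 carries sign +1 and contributes +[[x1, x2], x3]

[[x1, x2], x3]


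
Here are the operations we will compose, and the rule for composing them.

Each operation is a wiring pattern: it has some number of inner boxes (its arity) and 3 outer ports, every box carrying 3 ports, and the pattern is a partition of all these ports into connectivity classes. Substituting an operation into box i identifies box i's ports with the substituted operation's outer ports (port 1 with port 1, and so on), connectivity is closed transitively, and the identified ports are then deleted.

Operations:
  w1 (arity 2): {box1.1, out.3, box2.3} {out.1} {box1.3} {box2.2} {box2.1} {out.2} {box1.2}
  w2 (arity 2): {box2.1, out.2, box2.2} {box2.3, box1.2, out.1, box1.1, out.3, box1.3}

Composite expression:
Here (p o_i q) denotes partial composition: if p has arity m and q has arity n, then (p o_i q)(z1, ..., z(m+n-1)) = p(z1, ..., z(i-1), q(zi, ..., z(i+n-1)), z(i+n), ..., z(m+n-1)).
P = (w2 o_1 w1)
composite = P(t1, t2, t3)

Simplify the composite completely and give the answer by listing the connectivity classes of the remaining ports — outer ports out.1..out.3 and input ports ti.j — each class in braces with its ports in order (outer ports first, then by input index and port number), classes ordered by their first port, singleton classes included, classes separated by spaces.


Two ports join when wires chain via w2-identified ports.
after w1, the pattern on (t1, t2) reads {out.1} {out.2} {out.3, t1.1, t2.3} {t1.2} {t1.3} {t2.1} {t2.2} (out.j = its outer ports)
after w2, the pattern on (t1, t2, t3) reads {out.1, out.3, t1.1, t2.3, t3.3} {out.2, t3.1, t3.2} {t1.2} {t1.3} {t2.1} {t2.2} (out.j = its outer ports)

{out.1, out.3, t1.1, t2.3, t3.3} {out.2, t3.1, t3.2} {t1.2} {t1.3} {t2.1} {t2.2}


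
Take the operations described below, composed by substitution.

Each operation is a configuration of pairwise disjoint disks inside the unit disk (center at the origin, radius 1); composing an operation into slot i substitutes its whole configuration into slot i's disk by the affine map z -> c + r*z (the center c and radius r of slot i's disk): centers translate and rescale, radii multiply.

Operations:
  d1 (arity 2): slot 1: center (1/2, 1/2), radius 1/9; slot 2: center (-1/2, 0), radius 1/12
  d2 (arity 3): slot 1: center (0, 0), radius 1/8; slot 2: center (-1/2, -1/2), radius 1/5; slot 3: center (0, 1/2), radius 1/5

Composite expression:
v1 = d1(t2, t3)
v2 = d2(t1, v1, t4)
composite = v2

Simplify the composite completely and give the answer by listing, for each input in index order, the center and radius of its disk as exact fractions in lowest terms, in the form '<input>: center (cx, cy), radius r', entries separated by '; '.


t1: center (0, 0), radius 1/8; t2: center (-2/5, -2/5), radius 1/45; t3: center (-3/5, -1/2), radius 1/60; t4: center (0, 1/2), radius 1/5

Affine substitution under d2: radii multiply and t-centers shift.
t1: after 1 affine step, its disk has center (0, 0), radius 1/8
t2: after 2 affine steps, its disk has center (-2/5, -2/5), radius 1/45
t3: after 2 affine steps, its disk has center (-3/5, -1/2), radius 1/60
t4: after 1 affine step, its disk has center (0, 1/2), radius 1/5


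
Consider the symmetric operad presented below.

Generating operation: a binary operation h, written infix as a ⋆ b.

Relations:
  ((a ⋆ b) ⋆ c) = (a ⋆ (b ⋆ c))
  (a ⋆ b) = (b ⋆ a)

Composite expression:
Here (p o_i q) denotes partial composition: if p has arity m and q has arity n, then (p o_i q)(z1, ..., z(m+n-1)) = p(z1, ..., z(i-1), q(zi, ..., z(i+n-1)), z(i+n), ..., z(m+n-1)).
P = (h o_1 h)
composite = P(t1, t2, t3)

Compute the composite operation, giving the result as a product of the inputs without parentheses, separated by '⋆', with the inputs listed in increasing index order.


t1 ⋆ t2 ⋆ t3

Shape and order are irrelevant to h; the t-input set decides.
(t1 ⋆ t2) linearizes to t1 ⋆ t2
((t1 ⋆ t2) ⋆ t3) linearizes to t1 ⋆ t2 ⋆ t3
commutativity sorts the factors: t1 ⋆ t2 ⋆ t3


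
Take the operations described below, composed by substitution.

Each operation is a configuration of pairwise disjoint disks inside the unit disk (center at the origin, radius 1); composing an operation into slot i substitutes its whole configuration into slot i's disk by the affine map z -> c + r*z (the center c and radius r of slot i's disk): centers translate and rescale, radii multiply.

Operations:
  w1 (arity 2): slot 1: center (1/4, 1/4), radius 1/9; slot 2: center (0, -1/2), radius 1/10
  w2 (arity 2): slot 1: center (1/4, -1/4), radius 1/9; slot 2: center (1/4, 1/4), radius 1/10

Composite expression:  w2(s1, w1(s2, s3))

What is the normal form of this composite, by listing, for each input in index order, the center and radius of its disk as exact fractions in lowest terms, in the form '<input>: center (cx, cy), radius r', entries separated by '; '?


s1: center (1/4, -1/4), radius 1/9; s2: center (11/40, 11/40), radius 1/90; s3: center (1/4, 1/5), radius 1/100


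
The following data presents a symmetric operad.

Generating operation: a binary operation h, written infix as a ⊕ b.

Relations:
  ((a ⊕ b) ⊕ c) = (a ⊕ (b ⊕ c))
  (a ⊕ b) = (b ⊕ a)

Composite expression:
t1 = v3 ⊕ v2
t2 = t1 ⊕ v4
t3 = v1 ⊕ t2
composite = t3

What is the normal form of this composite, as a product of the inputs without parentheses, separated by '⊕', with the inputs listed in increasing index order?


v1 ⊕ v2 ⊕ v3 ⊕ v4


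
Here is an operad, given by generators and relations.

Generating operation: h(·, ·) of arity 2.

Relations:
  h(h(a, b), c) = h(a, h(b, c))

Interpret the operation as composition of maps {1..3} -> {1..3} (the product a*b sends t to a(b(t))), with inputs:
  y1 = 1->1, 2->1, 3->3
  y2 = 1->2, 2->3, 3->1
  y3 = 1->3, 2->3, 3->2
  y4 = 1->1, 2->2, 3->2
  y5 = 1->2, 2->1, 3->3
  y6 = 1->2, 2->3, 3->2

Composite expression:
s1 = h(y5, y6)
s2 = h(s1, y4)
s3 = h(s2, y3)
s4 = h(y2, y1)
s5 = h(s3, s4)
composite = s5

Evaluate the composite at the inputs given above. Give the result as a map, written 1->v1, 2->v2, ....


h(y5, y6) = 1->1, 2->3, 3->1
h(h(y5, y6), y4) = 1->1, 2->3, 3->3
h(h(h(y5, y6), y4), y3) = 1->3, 2->3, 3->3
h(y2, y1) = 1->2, 2->2, 3->1
h(h(h(h(y5, y6), y4), y3), h(y2, y1)) = 1->3, 2->3, 3->3

1->3, 2->3, 3->3


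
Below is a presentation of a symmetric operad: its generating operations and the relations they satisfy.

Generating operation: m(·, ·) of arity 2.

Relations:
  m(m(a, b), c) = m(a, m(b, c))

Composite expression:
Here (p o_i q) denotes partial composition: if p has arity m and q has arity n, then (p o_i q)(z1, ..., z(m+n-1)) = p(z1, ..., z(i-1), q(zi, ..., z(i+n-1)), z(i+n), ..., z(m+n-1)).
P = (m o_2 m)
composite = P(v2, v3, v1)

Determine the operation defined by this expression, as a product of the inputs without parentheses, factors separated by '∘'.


v2 ∘ v3 ∘ v1

Associativity of m dissolves the nesting; only the v-input order survives.
m(v3, v1) unparenthesizes to v3 ∘ v1
m(v2, m(v3, v1)) unparenthesizes to v2 ∘ v3 ∘ v1


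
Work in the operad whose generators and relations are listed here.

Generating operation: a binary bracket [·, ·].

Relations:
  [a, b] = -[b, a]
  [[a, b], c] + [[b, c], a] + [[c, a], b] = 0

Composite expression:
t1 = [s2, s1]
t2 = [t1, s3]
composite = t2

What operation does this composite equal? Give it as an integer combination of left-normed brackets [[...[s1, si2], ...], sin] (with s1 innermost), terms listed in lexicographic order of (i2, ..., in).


Antisymmetry and Jacobi reduce to s1-anchored left-normed brackets.
Composite bracket: [[s2, s1], s3]
Expanding via [a, b] = ab - ba: 4 signed words (2^2 = 4).
The s1-initial words carry the normal form:
  sign of s1s2s3 is -1, so it contributes -[[s1, s2], s3]

-[[s1, s2], s3]


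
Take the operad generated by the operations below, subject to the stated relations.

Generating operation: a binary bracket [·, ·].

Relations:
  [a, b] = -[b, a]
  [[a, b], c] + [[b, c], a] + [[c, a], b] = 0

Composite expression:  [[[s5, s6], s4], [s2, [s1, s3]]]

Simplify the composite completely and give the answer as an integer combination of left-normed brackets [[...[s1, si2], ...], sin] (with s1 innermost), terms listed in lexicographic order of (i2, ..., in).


-[[[[[s1, s3], s2], s4], s5], s6] + [[[[[s1, s3], s2], s4], s6], s5] + [[[[[s1, s3], s2], s5], s6], s4] - [[[[[s1, s3], s2], s6], s5], s4]

A multilinear Lie element is pinned by s1-initial words (s1 innermost).
Composite bracket: [[[s5, s6], s4], [s2, [s1, s3]]]
Under [a, b] = ab - ba we get 32 signed associative words (2^5 = 32).
Words beginning with s1 determine it all:
  the word s1s3s2s4s5s6 carries sign -1 and contributes -[[[[[s1, s3], s2], s4], s5], s6]
  the word s1s3s2s4s6s5 carries sign +1 and contributes +[[[[[s1, s3], s2], s4], s6], s5]
  the word s1s3s2s5s6s4 carries sign +1 and contributes +[[[[[s1, s3], s2], s5], s6], s4]
  the word s1s3s2s6s5s4 carries sign -1 and contributes -[[[[[s1, s3], s2], s6], s5], s4]


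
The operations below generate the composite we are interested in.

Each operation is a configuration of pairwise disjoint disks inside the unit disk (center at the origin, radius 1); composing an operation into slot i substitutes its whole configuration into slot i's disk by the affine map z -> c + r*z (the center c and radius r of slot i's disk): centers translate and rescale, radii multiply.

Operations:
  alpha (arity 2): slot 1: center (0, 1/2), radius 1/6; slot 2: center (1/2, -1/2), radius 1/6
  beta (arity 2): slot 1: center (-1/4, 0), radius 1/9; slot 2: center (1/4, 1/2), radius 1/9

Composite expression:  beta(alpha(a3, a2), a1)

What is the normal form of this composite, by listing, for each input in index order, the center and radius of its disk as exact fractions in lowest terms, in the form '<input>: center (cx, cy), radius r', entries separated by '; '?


a1: center (1/4, 1/2), radius 1/9; a2: center (-7/36, -1/18), radius 1/54; a3: center (-1/4, 1/18), radius 1/54


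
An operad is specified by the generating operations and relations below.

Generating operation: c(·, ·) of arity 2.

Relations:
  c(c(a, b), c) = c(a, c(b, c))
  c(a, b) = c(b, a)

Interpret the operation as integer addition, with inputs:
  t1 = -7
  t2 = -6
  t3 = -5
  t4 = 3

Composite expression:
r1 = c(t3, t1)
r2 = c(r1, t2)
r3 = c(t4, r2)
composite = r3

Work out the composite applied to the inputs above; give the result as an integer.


-15

c(t3, t1) = -12
c(c(t3, t1), t2) = -18
c(t4, c(c(t3, t1), t2)) = -15


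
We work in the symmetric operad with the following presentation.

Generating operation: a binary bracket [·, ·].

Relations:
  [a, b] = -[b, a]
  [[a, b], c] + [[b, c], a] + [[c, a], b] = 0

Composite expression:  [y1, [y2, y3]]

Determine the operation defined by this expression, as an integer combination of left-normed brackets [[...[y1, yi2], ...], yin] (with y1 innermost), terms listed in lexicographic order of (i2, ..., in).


[[y1, y2], y3] - [[y1, y3], y2]

In the tensor algebra, words opening y1 carry the y1-anchored form.
Composite bracket: [y1, [y2, y3]]
Under [a, b] = ab - ba we get 4 signed associative words (2^2 = 4).
Coefficients come from the y1-initial words:
  the word y1y2y3 carries sign +1 and contributes +[[y1, y2], y3]
  the word y1y3y2 carries sign -1 and contributes -[[y1, y3], y2]


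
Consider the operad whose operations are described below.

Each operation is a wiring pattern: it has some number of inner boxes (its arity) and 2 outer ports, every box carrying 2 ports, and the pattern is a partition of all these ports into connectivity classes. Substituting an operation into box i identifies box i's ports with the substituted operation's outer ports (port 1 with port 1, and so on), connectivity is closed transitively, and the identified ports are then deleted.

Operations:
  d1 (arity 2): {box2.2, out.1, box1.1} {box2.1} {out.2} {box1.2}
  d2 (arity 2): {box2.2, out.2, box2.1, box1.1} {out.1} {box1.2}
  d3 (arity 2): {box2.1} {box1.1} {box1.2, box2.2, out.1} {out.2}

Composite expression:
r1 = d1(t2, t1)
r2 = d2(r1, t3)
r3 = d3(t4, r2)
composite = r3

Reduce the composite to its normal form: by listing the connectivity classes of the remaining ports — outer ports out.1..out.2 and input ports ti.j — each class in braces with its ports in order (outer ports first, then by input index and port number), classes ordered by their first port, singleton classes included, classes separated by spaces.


{out.1, t1.2, t2.1, t3.1, t3.2, t4.2} {out.2} {t1.1} {t2.2} {t4.1}


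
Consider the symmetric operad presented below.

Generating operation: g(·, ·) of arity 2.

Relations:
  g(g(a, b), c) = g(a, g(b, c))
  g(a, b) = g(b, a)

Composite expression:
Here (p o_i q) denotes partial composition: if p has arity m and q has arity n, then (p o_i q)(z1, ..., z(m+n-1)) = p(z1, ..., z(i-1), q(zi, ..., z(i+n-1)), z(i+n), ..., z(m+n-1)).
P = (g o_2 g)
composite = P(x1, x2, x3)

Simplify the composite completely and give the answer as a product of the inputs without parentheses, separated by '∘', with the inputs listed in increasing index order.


x1 ∘ x2 ∘ x3

Any arrangement under g is one operation, so sort the x-inputs.
g(x2, x3) linearizes to x2 ∘ x3
g(x1, g(x2, x3)) linearizes to x1 ∘ x2 ∘ x3
the factors in increasing index order: x1 ∘ x2 ∘ x3


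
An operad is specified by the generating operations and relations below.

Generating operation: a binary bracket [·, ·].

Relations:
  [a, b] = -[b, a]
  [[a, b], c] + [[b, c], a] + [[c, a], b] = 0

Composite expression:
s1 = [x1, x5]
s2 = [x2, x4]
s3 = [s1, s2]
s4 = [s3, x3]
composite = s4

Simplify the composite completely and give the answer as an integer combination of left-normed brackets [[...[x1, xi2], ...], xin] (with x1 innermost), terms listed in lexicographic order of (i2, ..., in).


[[[[x1, x5], x2], x4], x3] - [[[[x1, x5], x4], x2], x3]

A multilinear Lie element is pinned by x1-initial words (x1 innermost).
Composite bracket: [[[x1, x5], [x2, x4]], x3]
Expanding via [a, b] = ab - ba: 16 signed words (2^4 = 16).
Only words starting with x1 matter:
  x1x5x2x4x3 (sign +1) contributes +[[[[x1, x5], x2], x4], x3]
  x1x5x4x2x3 (sign -1) contributes -[[[[x1, x5], x4], x2], x3]


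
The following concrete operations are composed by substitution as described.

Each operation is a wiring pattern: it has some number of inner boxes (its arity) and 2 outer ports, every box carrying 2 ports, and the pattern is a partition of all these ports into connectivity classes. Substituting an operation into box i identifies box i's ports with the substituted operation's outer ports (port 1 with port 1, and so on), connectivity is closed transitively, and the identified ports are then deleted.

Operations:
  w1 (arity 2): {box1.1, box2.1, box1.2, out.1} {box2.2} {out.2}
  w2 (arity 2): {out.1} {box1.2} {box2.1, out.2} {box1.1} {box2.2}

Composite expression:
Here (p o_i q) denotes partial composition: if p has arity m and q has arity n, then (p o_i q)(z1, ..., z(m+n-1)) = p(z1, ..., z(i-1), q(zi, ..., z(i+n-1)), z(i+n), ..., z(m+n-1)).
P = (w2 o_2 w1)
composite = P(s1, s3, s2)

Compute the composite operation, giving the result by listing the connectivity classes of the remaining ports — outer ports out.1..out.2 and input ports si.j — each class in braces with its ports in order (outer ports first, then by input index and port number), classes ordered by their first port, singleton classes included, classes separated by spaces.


{out.1} {out.2, s2.1, s3.1, s3.2} {s1.1} {s1.2} {s2.2}

Reachability decides: close wires over w2-identified ports.
after w1, the pattern on (s3, s2) reads {out.1, s2.1, s3.1, s3.2} {out.2} {s2.2} (out.j = its outer ports)
after w2, the pattern on (s1, s3, s2) reads {out.1} {out.2, s2.1, s3.1, s3.2} {s1.1} {s1.2} {s2.2} (out.j = its outer ports)


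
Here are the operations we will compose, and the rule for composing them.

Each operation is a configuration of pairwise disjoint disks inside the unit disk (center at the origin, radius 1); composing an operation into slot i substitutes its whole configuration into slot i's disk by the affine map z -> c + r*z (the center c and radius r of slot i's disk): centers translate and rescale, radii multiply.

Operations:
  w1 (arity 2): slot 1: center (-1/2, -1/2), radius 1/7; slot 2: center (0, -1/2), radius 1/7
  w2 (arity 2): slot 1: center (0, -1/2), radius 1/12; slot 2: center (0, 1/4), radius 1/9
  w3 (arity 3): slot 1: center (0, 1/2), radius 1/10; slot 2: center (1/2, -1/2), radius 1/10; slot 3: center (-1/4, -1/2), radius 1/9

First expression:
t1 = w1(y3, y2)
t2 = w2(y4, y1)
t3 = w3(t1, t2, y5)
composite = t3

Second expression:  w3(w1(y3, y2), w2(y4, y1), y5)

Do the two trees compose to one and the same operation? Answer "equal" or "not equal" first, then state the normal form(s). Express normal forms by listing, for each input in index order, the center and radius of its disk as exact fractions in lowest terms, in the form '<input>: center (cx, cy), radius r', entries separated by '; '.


The first expression reduces to y1: center (1/2, -19/40), radius 1/90; y2: center (0, 9/20), radius 1/70; y3: center (-1/20, 9/20), radius 1/70; y4: center (1/2, -11/20), radius 1/120; y5: center (-1/4, -1/2), radius 1/9
The second expression reduces to y1: center (1/2, -19/40), radius 1/90; y2: center (0, 9/20), radius 1/70; y3: center (-1/20, 9/20), radius 1/70; y4: center (1/2, -11/20), radius 1/120; y5: center (-1/4, -1/2), radius 1/9
The forms coincide; equal.

equal: each reduces to y1: center (1/2, -19/40), radius 1/90; y2: center (0, 9/20), radius 1/70; y3: center (-1/20, 9/20), radius 1/70; y4: center (1/2, -11/20), radius 1/120; y5: center (-1/4, -1/2), radius 1/9


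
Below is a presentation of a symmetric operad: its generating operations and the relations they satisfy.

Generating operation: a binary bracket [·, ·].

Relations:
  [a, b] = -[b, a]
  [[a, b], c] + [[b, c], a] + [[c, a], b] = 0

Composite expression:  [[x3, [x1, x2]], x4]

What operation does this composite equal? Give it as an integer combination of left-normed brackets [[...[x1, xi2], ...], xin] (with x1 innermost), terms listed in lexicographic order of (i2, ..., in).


-[[[x1, x2], x3], x4]

Expand each bracket as ab - ba; the x1-initial words give the coefficients.
Composite bracket: [[x3, [x1, x2]], x4]
Applying ab - ba throughout gives 8 signed words (2^3 = 8).
Coefficients come from the x1-initial words:
  x1x2x3x4 appears with sign -1, giving the term -[[[x1, x2], x3], x4]


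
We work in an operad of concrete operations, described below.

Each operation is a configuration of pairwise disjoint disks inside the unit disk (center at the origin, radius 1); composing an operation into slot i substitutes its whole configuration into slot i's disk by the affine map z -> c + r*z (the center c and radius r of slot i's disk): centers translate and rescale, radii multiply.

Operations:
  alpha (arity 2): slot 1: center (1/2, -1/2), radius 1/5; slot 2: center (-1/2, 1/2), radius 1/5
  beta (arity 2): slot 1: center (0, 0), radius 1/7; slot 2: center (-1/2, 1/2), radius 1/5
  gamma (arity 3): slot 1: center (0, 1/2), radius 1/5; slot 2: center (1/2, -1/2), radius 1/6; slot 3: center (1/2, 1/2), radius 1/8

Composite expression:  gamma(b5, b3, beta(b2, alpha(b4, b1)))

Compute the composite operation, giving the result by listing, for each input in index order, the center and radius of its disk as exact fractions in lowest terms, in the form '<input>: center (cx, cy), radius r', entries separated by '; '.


b1: center (17/40, 23/40), radius 1/200; b2: center (1/2, 1/2), radius 1/56; b3: center (1/2, -1/2), radius 1/6; b4: center (9/20, 11/20), radius 1/200; b5: center (0, 1/2), radius 1/5

Each b-disk chains the slot maps above it in gamma; radii multiply.
input b5: composing its 1 substitution step yields center (0, 1/2), radius 1/5
input b3: composing its 1 substitution step yields center (1/2, -1/2), radius 1/6
input b2: composing its 2 substitution steps yields center (1/2, 1/2), radius 1/56
input b4: composing its 3 substitution steps yields center (9/20, 11/20), radius 1/200
input b1: composing its 3 substitution steps yields center (17/40, 23/40), radius 1/200


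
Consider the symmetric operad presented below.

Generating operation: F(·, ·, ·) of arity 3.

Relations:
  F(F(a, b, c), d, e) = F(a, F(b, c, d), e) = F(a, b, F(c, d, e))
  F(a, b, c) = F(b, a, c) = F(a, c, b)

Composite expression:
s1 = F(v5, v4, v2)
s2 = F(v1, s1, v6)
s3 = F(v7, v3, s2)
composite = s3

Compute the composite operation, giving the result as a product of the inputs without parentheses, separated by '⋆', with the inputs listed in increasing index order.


v1 ⋆ v2 ⋆ v3 ⋆ v4 ⋆ v5 ⋆ v6 ⋆ v7

Reordering under F is free, so list the v-inputs canonically.
F(v5, v4, v2) reduces to v5 ⋆ v4 ⋆ v2
F(v1, F(v5, v4, v2), v6) reduces to v1 ⋆ v5 ⋆ v4 ⋆ v2 ⋆ v6
F(v7, v3, F(v1, F(v5, v4, v2), v6)) reduces to v7 ⋆ v3 ⋆ v1 ⋆ v5 ⋆ v4 ⋆ v2 ⋆ v6
the factors in increasing index order: v1 ⋆ v2 ⋆ v3 ⋆ v4 ⋆ v5 ⋆ v6 ⋆ v7


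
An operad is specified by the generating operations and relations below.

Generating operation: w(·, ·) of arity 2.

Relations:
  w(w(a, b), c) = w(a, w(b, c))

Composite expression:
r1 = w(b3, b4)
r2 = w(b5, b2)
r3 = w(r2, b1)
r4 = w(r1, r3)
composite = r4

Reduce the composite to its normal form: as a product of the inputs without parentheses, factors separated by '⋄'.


b3 ⋄ b4 ⋄ b5 ⋄ b2 ⋄ b1

Key point: w is associative — brackets drop, the b-order remains.
w(b3, b4) unparenthesizes to b3 ⋄ b4
w(b5, b2) unparenthesizes to b5 ⋄ b2
w(w(b5, b2), b1) unparenthesizes to b5 ⋄ b2 ⋄ b1
w(w(b3, b4), w(w(b5, b2), b1)) unparenthesizes to b3 ⋄ b4 ⋄ b5 ⋄ b2 ⋄ b1


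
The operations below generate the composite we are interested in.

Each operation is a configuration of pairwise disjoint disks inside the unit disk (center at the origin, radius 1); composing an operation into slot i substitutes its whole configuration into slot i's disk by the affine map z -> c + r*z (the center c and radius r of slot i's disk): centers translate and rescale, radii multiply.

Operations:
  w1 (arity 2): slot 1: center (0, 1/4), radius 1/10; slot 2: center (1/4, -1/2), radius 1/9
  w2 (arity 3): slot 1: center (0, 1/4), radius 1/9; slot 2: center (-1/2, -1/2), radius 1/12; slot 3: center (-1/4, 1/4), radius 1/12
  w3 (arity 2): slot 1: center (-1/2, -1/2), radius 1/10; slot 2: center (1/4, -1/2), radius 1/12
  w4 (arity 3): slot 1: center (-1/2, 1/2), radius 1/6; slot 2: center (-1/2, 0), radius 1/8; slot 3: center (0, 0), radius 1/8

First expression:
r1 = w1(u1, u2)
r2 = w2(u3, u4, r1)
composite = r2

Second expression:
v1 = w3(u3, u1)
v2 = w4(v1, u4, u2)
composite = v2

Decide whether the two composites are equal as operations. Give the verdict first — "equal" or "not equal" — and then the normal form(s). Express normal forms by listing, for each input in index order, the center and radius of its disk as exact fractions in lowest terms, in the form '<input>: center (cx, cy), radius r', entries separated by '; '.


not equal; first: u1: center (-1/4, 13/48), radius 1/120; u2: center (-11/48, 5/24), radius 1/108; u3: center (0, 1/4), radius 1/9; u4: center (-1/2, -1/2), radius 1/12; second: u1: center (-11/24, 5/12), radius 1/72; u2: center (0, 0), radius 1/8; u3: center (-7/12, 5/12), radius 1/60; u4: center (-1/2, 0), radius 1/8

In normal form, the first expression is u1: center (-1/4, 13/48), radius 1/120; u2: center (-11/48, 5/24), radius 1/108; u3: center (0, 1/4), radius 1/9; u4: center (-1/2, -1/2), radius 1/12
In normal form, the second expression is u1: center (-11/24, 5/12), radius 1/72; u2: center (0, 0), radius 1/8; u3: center (-7/12, 5/12), radius 1/60; u4: center (-1/2, 0), radius 1/8
Different reductions; not equal.


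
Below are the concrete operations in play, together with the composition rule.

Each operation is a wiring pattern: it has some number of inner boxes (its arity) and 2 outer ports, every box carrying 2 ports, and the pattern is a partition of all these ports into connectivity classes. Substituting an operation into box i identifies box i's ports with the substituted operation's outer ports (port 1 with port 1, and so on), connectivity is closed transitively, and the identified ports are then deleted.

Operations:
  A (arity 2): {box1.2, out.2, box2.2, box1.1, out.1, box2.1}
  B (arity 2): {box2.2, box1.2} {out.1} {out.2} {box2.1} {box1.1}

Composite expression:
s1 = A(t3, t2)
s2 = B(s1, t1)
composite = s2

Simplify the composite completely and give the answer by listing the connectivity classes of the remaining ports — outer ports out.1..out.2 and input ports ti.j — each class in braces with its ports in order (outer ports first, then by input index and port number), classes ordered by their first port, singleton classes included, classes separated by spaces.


{out.1} {out.2} {t1.1} {t1.2, t2.1, t2.2, t3.1, t3.2}

Two ports join when wires chain via B-identified ports.
A over (t3, t2) gives {out.1, out.2, t2.1, t2.2, t3.1, t3.2}, out.j being that stage's outer ports
B over (t3, t2, t1) gives {out.1} {out.2} {t1.1} {t1.2, t2.1, t2.2, t3.1, t3.2}, out.j being that stage's outer ports
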